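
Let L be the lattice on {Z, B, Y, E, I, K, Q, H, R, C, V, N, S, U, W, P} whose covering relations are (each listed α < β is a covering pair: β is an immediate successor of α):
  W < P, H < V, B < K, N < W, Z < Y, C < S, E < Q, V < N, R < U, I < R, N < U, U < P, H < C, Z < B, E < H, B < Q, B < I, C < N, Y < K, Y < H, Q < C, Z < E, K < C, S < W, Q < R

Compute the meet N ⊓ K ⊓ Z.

Z

Common lower bounds of {N, K, Z}: Z.
The greatest among these is Z.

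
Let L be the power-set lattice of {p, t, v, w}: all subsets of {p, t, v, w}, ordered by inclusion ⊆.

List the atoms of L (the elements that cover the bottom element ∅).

{p}, {t}, {v}, {w}

The atoms are exactly the elements that cover ∅: {p}, {t}, {v}, {w}.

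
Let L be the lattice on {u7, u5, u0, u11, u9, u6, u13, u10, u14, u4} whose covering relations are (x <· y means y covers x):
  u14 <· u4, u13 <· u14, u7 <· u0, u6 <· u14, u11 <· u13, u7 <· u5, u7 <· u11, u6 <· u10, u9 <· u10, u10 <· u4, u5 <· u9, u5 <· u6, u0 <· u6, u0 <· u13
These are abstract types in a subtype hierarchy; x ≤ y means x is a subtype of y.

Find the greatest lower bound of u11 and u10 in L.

Common lower bounds of {u11, u10}: u7.
The greatest among these is u7.

u7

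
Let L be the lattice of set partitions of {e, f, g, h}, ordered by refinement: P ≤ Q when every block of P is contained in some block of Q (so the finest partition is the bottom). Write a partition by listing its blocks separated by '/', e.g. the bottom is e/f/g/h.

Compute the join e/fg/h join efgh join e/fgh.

The join of e/fg/h, efgh, e/fgh merges any blocks that overlap across the partitions, giving efgh.

efgh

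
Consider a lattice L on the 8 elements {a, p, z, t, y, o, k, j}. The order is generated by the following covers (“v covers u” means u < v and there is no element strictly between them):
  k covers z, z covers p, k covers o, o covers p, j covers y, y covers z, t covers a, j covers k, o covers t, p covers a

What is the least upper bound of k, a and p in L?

Common upper bounds of {k, a, p}: j, k.
The least among these is k.

k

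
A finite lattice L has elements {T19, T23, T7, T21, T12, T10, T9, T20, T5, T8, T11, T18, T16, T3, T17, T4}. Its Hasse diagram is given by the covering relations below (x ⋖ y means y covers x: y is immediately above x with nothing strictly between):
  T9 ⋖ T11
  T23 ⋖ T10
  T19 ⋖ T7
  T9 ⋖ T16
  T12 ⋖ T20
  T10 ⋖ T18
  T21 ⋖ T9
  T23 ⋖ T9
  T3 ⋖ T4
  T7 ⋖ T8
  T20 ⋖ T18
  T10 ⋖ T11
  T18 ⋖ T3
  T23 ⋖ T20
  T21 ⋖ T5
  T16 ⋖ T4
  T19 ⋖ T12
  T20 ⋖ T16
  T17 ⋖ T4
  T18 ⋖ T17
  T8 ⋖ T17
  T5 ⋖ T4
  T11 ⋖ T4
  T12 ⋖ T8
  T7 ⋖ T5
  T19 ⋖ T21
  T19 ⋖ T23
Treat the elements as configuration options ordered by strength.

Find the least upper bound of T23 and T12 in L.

Common upper bounds of {T23, T12}: T16, T17, T18, T20, T3, T4.
The least among these is T20.

T20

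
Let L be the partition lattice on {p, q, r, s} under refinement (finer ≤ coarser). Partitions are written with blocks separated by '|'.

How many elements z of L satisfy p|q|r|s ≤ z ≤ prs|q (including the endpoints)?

The interval [p|q|r|s, prs|q] = {prs|q, pr|q|s, ps|q|r, p|q|rs, p|q|r|s}, which has 5 elements.

5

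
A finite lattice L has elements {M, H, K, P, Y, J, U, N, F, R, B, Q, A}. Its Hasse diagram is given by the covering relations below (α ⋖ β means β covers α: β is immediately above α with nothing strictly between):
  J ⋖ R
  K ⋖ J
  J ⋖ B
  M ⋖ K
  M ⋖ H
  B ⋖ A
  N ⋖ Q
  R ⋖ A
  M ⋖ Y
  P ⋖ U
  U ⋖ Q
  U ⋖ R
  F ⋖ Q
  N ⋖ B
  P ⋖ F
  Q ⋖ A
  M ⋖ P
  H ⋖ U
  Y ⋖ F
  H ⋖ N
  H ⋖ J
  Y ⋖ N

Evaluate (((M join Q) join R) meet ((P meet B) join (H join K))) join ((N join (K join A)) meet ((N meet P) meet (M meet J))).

J

M ∨ Q = Q
Q ∨ R = A
P ∧ B = M
H ∨ K = J
M ∨ J = J
A ∧ J = J
K ∨ A = A
N ∨ A = A
N ∧ P = M
M ∧ J = M
M ∧ M = M
A ∧ M = M
J ∨ M = J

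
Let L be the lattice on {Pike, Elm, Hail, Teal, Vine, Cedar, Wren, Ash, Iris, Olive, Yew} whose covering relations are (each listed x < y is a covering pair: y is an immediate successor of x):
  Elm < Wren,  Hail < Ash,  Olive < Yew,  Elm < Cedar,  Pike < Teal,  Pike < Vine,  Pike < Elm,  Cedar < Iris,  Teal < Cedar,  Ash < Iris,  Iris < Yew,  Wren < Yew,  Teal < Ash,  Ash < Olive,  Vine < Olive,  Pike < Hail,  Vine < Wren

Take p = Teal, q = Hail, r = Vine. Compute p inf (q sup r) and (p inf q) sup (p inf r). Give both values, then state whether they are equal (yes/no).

q sup r = Olive, so p inf (q sup r) = Teal inf Olive = Teal.
p inf q = Pike and p inf r = Pike, so (p inf q) sup (p inf r) = Pike sup Pike = Pike.
Equal: no.

Teal; Pike; no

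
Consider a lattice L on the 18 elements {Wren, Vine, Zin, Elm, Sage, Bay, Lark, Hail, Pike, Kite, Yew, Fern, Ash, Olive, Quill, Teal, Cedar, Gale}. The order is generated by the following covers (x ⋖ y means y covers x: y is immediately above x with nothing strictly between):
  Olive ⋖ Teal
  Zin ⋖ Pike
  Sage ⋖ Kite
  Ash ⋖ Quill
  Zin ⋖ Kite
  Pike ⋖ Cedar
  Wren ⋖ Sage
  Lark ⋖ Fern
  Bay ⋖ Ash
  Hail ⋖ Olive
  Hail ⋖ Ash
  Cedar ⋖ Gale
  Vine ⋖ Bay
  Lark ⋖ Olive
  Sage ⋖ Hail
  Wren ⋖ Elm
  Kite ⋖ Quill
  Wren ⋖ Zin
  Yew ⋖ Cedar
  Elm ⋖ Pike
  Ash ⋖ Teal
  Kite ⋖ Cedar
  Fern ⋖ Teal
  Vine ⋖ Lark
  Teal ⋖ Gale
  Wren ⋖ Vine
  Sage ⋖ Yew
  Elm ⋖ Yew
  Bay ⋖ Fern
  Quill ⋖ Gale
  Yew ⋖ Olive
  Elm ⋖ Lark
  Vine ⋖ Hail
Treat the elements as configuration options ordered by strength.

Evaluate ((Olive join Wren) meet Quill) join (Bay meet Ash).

Olive ∨ Wren = Olive
Olive ∧ Quill = Hail
Bay ∧ Ash = Bay
Hail ∨ Bay = Ash

Ash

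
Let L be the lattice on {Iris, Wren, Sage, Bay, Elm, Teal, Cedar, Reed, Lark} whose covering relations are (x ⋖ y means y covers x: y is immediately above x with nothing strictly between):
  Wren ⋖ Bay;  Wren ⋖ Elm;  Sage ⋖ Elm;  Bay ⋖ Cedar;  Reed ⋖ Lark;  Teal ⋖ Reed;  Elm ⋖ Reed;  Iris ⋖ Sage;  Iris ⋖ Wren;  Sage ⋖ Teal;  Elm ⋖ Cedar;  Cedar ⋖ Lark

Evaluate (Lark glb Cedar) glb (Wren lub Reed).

Lark ∧ Cedar = Cedar
Wren ∨ Reed = Reed
Cedar ∧ Reed = Elm

Elm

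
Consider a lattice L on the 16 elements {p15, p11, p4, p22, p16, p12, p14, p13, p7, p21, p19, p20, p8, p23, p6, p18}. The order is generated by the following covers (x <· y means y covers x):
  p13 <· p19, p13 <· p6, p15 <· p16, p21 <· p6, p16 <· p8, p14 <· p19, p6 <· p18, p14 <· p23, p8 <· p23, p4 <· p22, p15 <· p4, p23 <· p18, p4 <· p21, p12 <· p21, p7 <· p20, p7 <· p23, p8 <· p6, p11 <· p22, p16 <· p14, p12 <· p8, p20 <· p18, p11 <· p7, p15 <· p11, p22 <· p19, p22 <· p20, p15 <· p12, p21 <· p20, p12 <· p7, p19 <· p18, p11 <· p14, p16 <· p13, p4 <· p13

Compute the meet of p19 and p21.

Common lower bounds of {p19, p21}: p15, p4.
The greatest among these is p4.

p4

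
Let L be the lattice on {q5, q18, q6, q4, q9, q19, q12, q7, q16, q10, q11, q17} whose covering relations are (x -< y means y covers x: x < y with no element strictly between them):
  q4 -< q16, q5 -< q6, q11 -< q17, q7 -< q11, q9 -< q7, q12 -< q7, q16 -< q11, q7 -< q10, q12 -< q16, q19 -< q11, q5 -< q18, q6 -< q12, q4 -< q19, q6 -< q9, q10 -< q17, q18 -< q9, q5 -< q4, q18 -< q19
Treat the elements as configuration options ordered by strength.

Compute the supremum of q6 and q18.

Common upper bounds of {q6, q18}: q10, q11, q17, q7, q9.
The least among these is q9.

q9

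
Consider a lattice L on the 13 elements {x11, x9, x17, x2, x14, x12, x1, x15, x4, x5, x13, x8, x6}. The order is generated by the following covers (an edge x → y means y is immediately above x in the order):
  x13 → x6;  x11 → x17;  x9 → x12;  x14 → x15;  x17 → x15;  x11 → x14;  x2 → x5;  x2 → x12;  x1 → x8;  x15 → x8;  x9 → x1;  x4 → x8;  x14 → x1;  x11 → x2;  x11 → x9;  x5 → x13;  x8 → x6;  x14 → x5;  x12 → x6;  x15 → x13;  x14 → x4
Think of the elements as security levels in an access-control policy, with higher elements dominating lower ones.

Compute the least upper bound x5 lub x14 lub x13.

Common upper bounds of {x5, x14, x13}: x13, x6.
The least among these is x13.

x13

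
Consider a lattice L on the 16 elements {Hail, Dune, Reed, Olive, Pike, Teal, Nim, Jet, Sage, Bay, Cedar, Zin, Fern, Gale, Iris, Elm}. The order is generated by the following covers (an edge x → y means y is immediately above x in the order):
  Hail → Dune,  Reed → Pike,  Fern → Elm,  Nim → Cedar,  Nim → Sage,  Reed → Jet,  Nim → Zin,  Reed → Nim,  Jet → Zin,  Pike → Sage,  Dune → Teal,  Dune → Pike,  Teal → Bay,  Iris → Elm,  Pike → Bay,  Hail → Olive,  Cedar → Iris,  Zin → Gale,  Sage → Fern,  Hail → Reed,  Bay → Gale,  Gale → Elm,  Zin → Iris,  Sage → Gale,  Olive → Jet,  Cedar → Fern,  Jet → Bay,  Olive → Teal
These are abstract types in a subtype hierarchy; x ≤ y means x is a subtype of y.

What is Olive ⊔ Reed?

Jet

Common upper bounds of {Olive, Reed}: Bay, Elm, Gale, Iris, Jet, Zin.
The least among these is Jet.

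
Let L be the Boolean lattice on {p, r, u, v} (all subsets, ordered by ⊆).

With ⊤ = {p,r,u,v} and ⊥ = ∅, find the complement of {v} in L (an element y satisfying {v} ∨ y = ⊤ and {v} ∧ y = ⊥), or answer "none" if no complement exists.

Need y with {v} ∨ y = {p,r,u,v} and {v} ∧ y = ∅.
Checking each element gives: {p,r,u}.

{p,r,u}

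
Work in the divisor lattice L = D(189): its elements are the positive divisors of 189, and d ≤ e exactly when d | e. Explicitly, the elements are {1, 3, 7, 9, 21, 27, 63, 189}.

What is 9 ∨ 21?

Common upper bounds of {9, 21}: 189, 63.
The least among these is 63.

63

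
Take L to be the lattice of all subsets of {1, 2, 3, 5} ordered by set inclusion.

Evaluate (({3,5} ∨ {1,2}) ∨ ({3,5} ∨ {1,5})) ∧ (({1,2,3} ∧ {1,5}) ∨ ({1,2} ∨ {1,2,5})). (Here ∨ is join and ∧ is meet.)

{1,2,5}

{3,5} ∨ {1,2} = {1,2,3,5}
{3,5} ∨ {1,5} = {1,3,5}
{1,2,3,5} ∨ {1,3,5} = {1,2,3,5}
{1,2,3} ∧ {1,5} = {1}
{1,2} ∨ {1,2,5} = {1,2,5}
{1} ∨ {1,2,5} = {1,2,5}
{1,2,3,5} ∧ {1,2,5} = {1,2,5}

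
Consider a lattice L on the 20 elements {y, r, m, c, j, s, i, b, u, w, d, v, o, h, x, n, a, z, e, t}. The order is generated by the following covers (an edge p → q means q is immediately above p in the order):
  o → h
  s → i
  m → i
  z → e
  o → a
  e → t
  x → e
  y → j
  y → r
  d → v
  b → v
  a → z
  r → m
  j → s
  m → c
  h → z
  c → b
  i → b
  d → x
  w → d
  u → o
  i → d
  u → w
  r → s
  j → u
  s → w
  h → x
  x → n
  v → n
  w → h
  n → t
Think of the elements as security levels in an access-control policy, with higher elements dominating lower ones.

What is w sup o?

Common upper bounds of {w, o}: e, h, n, t, x, z.
The least among these is h.

h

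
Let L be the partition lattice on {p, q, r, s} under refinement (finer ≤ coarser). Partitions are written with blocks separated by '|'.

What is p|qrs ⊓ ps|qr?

p|qr|s

Common lower bounds of {p|qrs, ps|qr}: p|qr|s, p|q|r|s.
The greatest among these is p|qr|s.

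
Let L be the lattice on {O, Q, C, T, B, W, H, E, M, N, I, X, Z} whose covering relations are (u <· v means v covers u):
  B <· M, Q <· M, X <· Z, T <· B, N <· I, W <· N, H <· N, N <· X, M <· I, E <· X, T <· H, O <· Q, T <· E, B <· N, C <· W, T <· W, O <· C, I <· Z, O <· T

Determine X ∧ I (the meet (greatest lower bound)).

Common lower bounds of {X, I}: B, C, H, N, O, T, W.
The greatest among these is N.

N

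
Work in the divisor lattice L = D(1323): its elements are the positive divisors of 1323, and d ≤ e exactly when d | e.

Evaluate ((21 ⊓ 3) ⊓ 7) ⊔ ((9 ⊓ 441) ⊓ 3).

3

21 ∧ 3 = 3
3 ∧ 7 = 1
9 ∧ 441 = 9
9 ∧ 3 = 3
1 ∨ 3 = 3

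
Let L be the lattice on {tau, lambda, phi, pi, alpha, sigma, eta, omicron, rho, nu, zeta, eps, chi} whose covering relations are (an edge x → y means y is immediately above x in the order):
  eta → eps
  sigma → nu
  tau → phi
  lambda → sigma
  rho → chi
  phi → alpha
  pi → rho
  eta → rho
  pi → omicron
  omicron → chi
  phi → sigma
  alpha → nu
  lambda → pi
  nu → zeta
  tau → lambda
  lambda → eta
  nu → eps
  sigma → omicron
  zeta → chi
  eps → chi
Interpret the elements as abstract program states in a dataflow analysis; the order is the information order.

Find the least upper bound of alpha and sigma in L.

nu

Common upper bounds of {alpha, sigma}: chi, eps, nu, zeta.
The least among these is nu.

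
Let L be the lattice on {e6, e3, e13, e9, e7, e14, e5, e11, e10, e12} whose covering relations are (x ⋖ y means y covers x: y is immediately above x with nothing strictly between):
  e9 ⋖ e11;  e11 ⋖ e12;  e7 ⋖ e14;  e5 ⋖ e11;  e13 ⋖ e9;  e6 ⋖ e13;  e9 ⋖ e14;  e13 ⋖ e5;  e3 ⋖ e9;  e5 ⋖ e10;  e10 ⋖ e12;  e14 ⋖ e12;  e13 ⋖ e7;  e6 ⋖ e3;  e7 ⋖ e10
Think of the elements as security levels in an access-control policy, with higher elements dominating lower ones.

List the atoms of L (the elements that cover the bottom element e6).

The atoms are exactly the elements that cover e6: e13, e3.

e13, e3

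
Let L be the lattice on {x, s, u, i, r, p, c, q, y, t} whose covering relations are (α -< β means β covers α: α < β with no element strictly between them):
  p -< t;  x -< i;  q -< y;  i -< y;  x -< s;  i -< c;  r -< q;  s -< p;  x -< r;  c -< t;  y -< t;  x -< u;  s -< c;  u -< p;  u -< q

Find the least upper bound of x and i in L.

Common upper bounds of {x, i}: c, i, t, y.
The least among these is i.

i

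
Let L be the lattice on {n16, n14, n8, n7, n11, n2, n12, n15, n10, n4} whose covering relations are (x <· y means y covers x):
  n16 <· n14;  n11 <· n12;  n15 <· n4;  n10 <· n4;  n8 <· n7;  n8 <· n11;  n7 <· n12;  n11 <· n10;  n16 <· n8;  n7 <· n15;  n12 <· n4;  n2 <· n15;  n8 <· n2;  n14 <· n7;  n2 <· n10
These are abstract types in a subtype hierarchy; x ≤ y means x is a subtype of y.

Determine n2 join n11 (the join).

Common upper bounds of {n2, n11}: n10, n4.
The least among these is n10.

n10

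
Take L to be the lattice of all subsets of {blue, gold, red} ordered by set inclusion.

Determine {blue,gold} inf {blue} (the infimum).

Under ⊆, meet is intersection: {blue,gold} ∩ {blue} = {blue}.

{blue}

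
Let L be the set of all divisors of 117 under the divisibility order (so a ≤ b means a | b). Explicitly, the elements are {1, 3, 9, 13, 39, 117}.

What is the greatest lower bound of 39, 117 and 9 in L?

Common lower bounds of {39, 117, 9}: 1, 3.
The greatest among these is 3.

3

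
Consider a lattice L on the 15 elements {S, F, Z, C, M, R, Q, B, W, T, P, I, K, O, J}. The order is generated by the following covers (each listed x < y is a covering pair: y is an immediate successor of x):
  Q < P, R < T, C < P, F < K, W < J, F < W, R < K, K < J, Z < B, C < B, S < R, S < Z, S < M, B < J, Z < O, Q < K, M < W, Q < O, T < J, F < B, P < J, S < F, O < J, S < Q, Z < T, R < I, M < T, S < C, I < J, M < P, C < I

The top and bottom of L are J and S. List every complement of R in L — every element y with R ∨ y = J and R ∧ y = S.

Need y with R ∨ y = J and R ∧ y = S.
Checking each element gives: B, O, P, W.

B, O, P, W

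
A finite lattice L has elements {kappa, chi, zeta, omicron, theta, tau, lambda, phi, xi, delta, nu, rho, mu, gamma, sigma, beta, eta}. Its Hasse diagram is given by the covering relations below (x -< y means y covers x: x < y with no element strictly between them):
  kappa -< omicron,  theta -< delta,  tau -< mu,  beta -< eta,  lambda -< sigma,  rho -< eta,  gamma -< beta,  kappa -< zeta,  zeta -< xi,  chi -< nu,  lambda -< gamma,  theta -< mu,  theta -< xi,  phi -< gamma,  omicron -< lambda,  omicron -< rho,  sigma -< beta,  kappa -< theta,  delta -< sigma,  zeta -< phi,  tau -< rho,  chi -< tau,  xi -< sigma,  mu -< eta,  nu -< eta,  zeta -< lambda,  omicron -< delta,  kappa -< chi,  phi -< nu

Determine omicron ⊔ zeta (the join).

lambda

Common upper bounds of {omicron, zeta}: beta, eta, gamma, lambda, sigma.
The least among these is lambda.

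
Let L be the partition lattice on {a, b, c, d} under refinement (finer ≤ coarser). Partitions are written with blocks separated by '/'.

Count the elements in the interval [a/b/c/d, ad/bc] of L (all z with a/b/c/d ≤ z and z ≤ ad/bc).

4

The interval [a/b/c/d, ad/bc] = {a/b/c/d, a/bc/d, ad/b/c, ad/bc}, which has 4 elements.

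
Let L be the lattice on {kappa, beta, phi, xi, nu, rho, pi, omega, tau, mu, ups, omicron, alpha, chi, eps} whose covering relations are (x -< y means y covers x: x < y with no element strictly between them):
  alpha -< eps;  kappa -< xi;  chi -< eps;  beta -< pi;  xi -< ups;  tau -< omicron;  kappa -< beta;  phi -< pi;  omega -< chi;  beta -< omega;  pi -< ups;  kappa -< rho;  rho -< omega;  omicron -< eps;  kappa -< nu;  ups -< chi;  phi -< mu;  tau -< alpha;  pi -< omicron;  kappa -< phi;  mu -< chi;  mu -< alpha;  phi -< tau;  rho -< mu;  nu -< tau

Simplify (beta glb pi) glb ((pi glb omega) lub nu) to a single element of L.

beta

beta ∧ pi = beta
pi ∧ omega = beta
beta ∨ nu = omicron
beta ∧ omicron = beta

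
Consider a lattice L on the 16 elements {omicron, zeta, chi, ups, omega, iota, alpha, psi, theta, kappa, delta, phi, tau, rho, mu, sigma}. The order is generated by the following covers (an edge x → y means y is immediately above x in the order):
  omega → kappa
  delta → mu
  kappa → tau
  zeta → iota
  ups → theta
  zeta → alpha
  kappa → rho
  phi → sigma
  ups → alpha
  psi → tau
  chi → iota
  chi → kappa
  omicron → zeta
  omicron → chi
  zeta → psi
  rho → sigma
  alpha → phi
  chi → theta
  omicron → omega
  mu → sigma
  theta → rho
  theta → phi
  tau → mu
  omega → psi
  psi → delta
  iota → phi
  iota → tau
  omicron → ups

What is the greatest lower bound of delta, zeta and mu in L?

zeta

Common lower bounds of {delta, zeta, mu}: omicron, zeta.
The greatest among these is zeta.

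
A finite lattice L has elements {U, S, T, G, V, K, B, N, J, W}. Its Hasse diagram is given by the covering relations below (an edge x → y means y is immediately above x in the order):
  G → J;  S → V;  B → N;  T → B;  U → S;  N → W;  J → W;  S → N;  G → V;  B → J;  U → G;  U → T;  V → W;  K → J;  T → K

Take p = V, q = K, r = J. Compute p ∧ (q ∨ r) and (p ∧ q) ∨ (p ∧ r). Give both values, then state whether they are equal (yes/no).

G; G; yes

q ∨ r = J, so p ∧ (q ∨ r) = V ∧ J = G.
p ∧ q = U and p ∧ r = G, so (p ∧ q) ∨ (p ∧ r) = U ∨ G = G.
Equal: yes.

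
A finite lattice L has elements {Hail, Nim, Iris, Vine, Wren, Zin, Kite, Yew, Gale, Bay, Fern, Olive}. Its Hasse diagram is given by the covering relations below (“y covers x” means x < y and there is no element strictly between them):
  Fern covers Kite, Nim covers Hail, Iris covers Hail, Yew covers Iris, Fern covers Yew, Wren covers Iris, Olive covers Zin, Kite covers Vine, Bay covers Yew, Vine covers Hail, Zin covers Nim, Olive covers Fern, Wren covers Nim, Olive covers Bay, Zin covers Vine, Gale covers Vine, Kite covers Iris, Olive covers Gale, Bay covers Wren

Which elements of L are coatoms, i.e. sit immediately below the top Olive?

The coatoms are exactly the elements covered by Olive: Bay, Fern, Gale, Zin.

Bay, Fern, Gale, Zin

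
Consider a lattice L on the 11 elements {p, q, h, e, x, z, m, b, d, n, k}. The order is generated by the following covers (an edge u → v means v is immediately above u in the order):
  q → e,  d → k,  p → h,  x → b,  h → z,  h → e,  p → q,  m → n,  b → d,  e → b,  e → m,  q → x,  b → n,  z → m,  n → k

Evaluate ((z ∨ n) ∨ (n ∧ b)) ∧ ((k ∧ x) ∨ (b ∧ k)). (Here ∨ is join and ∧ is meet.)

b

z ∨ n = n
n ∧ b = b
n ∨ b = n
k ∧ x = x
b ∧ k = b
x ∨ b = b
n ∧ b = b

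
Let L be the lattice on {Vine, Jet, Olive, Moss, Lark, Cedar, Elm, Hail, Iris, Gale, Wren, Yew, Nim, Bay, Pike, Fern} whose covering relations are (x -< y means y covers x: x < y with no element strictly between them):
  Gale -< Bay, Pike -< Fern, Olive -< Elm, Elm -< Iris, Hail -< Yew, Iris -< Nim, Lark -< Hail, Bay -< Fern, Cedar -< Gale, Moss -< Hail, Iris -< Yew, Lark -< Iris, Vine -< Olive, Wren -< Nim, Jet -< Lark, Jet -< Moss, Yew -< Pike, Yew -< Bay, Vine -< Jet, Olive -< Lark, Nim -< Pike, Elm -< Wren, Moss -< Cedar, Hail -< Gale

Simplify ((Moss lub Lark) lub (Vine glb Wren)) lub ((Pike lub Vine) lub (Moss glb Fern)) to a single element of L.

Pike

Moss ∨ Lark = Hail
Vine ∧ Wren = Vine
Hail ∨ Vine = Hail
Pike ∨ Vine = Pike
Moss ∧ Fern = Moss
Pike ∨ Moss = Pike
Hail ∨ Pike = Pike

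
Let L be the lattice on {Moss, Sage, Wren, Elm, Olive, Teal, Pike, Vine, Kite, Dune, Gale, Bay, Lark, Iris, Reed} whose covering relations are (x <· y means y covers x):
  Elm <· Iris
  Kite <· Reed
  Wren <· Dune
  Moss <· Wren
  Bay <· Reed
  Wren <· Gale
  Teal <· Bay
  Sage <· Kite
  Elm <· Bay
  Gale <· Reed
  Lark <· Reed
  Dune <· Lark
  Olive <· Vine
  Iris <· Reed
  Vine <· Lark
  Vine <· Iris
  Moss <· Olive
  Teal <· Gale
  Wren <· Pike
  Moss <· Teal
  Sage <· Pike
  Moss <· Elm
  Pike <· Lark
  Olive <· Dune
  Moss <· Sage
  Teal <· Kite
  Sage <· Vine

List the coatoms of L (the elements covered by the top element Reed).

Bay, Gale, Iris, Kite, Lark

The coatoms are exactly the elements covered by Reed: Bay, Gale, Iris, Kite, Lark.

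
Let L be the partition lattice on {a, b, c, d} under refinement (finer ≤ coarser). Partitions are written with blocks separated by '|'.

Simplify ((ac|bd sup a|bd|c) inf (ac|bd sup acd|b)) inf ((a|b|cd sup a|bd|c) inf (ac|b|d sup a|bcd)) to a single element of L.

a|bd|c

ac|bd ∨ a|bd|c = ac|bd
ac|bd ∨ acd|b = abcd
ac|bd ∧ abcd = ac|bd
a|b|cd ∨ a|bd|c = a|bcd
ac|b|d ∨ a|bcd = abcd
a|bcd ∧ abcd = a|bcd
ac|bd ∧ a|bcd = a|bd|c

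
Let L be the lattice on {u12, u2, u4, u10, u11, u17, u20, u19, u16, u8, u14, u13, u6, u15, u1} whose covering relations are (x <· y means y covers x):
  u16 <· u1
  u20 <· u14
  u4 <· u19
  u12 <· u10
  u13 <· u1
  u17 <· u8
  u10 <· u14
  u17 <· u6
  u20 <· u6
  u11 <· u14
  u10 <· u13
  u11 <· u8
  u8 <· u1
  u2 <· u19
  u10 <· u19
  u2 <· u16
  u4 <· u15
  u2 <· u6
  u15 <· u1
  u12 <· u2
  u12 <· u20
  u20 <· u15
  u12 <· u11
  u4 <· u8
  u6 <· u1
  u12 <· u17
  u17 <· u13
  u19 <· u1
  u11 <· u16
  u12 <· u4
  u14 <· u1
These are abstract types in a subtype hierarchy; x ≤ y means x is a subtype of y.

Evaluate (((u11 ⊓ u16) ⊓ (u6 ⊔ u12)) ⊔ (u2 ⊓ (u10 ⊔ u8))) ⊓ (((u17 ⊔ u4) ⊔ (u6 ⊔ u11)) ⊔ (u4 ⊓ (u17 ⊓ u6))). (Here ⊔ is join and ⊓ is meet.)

u11 ∧ u16 = u11
u6 ∨ u12 = u6
u11 ∧ u6 = u12
u10 ∨ u8 = u1
u2 ∧ u1 = u2
u12 ∨ u2 = u2
u17 ∨ u4 = u8
u6 ∨ u11 = u1
u8 ∨ u1 = u1
u17 ∧ u6 = u17
u4 ∧ u17 = u12
u1 ∨ u12 = u1
u2 ∧ u1 = u2

u2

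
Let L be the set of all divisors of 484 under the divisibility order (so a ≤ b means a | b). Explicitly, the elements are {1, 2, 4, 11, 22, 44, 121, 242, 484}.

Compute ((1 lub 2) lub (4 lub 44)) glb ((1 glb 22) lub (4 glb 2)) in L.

1 ∨ 2 = 2
4 ∨ 44 = 44
2 ∨ 44 = 44
1 ∧ 22 = 1
4 ∧ 2 = 2
1 ∨ 2 = 2
44 ∧ 2 = 2

2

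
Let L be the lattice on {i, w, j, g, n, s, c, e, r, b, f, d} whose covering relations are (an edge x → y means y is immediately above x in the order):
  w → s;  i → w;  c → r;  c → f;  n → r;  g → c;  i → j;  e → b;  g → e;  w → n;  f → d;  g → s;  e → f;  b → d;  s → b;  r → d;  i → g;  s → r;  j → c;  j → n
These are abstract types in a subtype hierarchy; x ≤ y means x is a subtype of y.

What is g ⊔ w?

s

Common upper bounds of {g, w}: b, d, r, s.
The least among these is s.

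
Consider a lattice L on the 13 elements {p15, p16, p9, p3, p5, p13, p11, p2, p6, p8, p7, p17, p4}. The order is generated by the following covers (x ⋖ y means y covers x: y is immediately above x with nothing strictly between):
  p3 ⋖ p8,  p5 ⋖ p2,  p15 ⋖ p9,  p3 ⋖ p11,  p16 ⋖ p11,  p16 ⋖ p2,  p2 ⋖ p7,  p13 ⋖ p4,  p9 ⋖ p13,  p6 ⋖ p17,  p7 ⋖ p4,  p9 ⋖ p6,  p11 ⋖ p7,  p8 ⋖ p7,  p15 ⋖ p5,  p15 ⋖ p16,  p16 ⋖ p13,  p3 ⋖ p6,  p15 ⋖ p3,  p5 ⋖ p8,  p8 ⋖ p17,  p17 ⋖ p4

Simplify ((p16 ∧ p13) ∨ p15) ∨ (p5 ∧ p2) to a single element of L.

p2

p16 ∧ p13 = p16
p16 ∨ p15 = p16
p5 ∧ p2 = p5
p16 ∨ p5 = p2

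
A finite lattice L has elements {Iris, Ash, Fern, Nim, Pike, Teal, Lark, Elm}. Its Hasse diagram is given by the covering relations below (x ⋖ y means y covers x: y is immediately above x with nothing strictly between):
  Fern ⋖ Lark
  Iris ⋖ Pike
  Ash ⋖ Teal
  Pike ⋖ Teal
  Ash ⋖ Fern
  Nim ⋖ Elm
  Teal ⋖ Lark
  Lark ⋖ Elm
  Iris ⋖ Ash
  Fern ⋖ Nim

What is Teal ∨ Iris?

Teal

Common upper bounds of {Teal, Iris}: Elm, Lark, Teal.
The least among these is Teal.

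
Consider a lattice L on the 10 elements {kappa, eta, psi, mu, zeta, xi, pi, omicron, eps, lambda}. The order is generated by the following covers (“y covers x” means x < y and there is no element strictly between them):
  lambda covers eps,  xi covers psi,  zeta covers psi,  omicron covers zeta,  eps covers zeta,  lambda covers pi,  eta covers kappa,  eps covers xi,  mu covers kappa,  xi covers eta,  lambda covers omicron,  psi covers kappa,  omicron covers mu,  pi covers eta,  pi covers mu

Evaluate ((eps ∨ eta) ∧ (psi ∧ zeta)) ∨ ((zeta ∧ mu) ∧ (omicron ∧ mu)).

psi

eps ∨ eta = eps
psi ∧ zeta = psi
eps ∧ psi = psi
zeta ∧ mu = kappa
omicron ∧ mu = mu
kappa ∧ mu = kappa
psi ∨ kappa = psi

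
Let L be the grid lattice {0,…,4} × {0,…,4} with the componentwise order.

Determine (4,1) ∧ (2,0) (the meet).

Common lower bounds of {(4,1), (2,0)}: (0,0), (1,0), (2,0).
The greatest among these is (2,0).

(2,0)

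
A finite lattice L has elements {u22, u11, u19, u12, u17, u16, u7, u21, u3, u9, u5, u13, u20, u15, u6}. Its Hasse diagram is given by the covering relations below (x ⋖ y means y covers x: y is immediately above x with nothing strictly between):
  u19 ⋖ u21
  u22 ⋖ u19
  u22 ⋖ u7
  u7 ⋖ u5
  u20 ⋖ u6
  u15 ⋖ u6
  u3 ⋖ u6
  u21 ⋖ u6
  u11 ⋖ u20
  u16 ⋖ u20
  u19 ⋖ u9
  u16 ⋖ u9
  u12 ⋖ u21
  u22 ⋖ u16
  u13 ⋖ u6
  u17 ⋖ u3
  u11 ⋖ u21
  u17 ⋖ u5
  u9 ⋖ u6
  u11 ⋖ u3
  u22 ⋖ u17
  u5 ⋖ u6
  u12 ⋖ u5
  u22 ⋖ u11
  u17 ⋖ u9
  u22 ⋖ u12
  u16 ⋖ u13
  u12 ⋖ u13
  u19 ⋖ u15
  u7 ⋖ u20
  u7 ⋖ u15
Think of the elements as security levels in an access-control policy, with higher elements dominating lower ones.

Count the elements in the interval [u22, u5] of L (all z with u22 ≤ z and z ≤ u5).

5

The interval [u22, u5] = {u12, u17, u22, u5, u7}, which has 5 elements.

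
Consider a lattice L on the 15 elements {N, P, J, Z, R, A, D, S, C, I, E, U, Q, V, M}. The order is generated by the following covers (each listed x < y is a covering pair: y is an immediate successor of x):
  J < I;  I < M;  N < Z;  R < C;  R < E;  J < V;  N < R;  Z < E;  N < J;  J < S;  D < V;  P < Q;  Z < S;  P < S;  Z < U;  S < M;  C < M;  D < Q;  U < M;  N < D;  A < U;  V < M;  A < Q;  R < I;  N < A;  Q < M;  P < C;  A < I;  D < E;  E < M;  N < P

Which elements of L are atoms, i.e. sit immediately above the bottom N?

A, D, J, P, R, Z

The atoms are exactly the elements that cover N: A, D, J, P, R, Z.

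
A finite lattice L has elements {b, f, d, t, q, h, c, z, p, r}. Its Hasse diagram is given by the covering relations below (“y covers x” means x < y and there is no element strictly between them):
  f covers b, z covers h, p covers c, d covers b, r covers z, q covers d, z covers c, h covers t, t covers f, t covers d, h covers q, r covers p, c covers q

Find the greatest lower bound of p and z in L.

Common lower bounds of {p, z}: b, c, d, q.
The greatest among these is c.

c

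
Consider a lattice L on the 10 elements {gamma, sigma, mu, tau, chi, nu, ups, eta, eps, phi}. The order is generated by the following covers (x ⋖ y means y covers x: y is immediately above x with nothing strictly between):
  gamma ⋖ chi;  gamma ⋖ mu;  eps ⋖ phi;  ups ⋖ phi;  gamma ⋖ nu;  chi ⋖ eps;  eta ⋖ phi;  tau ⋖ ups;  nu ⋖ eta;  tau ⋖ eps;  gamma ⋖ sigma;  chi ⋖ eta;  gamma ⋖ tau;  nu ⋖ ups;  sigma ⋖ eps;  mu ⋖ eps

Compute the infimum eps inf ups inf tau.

tau

Common lower bounds of {eps, ups, tau}: gamma, tau.
The greatest among these is tau.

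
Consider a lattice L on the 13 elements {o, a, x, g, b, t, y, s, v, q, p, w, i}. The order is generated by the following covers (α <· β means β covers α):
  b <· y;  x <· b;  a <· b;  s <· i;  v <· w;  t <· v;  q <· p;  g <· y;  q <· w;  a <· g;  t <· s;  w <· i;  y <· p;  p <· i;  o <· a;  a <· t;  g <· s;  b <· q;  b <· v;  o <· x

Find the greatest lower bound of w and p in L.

q

Common lower bounds of {w, p}: a, b, o, q, x.
The greatest among these is q.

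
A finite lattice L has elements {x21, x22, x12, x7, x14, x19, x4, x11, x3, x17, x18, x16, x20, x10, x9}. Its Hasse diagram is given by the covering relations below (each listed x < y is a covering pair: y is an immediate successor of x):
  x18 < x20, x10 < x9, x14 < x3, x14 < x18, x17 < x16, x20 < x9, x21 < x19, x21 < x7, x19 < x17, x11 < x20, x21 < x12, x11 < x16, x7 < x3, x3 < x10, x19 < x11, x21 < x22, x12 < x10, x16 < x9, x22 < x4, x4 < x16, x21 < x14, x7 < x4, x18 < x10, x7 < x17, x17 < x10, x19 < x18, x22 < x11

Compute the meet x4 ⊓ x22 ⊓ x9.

x22

Common lower bounds of {x4, x22, x9}: x21, x22.
The greatest among these is x22.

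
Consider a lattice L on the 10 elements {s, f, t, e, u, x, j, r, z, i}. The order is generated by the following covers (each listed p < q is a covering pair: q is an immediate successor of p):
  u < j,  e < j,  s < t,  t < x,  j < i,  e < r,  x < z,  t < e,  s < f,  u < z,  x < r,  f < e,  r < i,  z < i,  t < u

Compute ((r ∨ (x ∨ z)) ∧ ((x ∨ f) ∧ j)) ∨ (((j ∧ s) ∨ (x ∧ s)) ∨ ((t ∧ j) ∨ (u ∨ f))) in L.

x ∨ z = z
r ∨ z = i
x ∨ f = r
r ∧ j = e
i ∧ e = e
j ∧ s = s
x ∧ s = s
s ∨ s = s
t ∧ j = t
u ∨ f = j
t ∨ j = j
s ∨ j = j
e ∨ j = j

j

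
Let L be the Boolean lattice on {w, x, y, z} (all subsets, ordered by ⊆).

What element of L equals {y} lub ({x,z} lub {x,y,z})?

{x,z} ∨ {x,y,z} = {x,y,z}
{y} ∨ {x,y,z} = {x,y,z}

{x,y,z}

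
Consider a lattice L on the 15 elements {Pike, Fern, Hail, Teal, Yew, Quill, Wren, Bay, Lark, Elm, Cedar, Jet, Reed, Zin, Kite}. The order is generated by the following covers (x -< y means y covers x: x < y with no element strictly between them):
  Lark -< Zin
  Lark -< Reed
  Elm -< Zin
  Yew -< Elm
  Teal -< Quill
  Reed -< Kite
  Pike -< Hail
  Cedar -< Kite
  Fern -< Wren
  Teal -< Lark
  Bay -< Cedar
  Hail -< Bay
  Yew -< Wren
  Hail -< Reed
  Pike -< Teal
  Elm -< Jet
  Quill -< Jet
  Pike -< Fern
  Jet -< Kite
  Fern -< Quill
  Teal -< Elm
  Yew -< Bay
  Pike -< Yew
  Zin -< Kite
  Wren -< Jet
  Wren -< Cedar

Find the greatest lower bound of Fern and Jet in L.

Common lower bounds of {Fern, Jet}: Fern, Pike.
The greatest among these is Fern.

Fern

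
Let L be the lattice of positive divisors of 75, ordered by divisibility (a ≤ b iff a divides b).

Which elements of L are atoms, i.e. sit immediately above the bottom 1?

The atoms are exactly the elements that cover 1: 3, 5.

3, 5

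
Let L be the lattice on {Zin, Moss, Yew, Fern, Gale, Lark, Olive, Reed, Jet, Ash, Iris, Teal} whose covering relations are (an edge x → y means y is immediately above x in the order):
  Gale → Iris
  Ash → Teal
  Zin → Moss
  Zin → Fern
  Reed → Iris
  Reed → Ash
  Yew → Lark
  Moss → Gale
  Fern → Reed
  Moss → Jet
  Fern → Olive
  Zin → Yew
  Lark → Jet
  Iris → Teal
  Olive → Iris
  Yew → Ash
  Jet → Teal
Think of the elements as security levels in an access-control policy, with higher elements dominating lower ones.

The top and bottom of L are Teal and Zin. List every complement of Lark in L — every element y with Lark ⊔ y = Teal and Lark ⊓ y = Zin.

Need y with Lark ∨ y = Teal and Lark ∧ y = Zin.
Checking each element gives: Fern, Gale, Iris, Olive, Reed.

Fern, Gale, Iris, Olive, Reed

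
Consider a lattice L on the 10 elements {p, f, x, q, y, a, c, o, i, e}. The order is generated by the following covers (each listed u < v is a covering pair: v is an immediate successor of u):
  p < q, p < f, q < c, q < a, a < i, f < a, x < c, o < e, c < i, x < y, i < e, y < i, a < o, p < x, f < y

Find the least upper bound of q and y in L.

Common upper bounds of {q, y}: e, i.
The least among these is i.

i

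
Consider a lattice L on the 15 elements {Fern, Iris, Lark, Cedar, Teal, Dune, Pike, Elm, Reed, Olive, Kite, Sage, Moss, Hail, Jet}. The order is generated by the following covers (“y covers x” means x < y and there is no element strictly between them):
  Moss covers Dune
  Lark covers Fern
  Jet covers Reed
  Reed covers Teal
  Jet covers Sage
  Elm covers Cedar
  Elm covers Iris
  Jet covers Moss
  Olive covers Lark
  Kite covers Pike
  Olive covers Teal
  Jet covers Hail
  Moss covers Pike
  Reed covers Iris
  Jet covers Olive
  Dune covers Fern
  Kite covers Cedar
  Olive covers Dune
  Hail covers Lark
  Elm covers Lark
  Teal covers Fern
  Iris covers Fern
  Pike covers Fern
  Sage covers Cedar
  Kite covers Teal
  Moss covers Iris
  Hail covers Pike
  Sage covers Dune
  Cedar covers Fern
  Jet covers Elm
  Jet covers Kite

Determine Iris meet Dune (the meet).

Common lower bounds of {Iris, Dune}: Fern.
The greatest among these is Fern.

Fern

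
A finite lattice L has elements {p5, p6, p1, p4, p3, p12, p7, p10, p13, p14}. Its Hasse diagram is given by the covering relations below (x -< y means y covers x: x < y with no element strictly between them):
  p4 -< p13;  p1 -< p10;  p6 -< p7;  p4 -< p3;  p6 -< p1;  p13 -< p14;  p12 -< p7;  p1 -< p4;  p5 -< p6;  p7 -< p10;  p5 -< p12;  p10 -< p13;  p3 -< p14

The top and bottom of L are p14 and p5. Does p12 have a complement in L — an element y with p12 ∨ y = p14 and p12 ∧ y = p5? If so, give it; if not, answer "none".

Need y with p12 ∨ y = p14 and p12 ∧ y = p5.
Checking each element gives: p3.

p3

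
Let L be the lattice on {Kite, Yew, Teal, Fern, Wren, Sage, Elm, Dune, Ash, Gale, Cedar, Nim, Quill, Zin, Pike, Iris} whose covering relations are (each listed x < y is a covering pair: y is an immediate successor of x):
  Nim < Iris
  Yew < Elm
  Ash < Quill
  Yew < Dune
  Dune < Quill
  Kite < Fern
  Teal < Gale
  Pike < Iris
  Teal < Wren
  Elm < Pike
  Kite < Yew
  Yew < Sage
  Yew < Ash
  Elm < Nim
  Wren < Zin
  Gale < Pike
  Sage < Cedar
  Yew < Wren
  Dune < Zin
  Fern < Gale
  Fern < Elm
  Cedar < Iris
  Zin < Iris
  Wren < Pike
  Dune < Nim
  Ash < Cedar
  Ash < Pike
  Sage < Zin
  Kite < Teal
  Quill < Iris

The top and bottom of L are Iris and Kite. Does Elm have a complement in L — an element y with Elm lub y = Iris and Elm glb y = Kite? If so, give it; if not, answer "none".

For every candidate y, either Elm ∨ y ≠ Iris or Elm ∧ y ≠ Kite; no complement exists.

none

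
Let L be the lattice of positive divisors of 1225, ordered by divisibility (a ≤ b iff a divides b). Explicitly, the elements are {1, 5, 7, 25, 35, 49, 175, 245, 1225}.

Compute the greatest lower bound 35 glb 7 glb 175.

In the divisibility order, the meet is the greatest common divisor: gcd(35, 7, 175) = 7.

7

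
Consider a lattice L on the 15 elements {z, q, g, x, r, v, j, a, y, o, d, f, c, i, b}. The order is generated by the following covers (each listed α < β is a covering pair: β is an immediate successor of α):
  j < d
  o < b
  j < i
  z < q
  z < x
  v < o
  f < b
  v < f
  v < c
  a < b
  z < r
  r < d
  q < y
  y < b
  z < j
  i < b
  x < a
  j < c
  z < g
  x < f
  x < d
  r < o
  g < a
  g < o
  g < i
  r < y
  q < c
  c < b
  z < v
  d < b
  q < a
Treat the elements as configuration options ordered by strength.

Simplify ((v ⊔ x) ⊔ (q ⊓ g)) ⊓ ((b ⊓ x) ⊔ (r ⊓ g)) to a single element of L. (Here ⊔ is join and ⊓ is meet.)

x

v ∨ x = f
q ∧ g = z
f ∨ z = f
b ∧ x = x
r ∧ g = z
x ∨ z = x
f ∧ x = x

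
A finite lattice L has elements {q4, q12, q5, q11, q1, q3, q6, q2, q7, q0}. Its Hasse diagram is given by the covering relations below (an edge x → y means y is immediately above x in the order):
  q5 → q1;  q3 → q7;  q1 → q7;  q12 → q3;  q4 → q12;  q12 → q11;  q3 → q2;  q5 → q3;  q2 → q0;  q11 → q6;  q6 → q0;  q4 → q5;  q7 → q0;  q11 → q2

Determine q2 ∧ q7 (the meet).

q3

Common lower bounds of {q2, q7}: q12, q3, q4, q5.
The greatest among these is q3.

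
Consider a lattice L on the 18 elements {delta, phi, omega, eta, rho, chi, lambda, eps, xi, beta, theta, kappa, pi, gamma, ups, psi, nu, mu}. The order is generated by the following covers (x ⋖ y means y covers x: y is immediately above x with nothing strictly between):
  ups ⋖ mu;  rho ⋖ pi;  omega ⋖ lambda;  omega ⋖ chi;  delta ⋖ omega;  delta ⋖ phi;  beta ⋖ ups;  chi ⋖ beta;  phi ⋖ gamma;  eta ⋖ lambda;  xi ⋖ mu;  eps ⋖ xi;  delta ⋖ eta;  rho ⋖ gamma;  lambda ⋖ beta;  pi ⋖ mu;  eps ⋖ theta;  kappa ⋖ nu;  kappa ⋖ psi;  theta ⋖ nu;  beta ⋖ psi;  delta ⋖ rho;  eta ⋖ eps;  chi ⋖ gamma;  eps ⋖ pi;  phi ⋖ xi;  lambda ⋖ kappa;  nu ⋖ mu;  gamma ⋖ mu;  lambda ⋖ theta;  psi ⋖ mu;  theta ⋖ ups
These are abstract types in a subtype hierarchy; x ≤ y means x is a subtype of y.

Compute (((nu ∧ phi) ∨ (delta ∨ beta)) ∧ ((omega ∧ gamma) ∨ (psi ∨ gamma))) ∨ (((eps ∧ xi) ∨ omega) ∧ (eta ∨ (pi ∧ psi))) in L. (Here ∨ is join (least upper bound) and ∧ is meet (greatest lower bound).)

beta

nu ∧ phi = delta
delta ∨ beta = beta
delta ∨ beta = beta
omega ∧ gamma = omega
psi ∨ gamma = mu
omega ∨ mu = mu
beta ∧ mu = beta
eps ∧ xi = eps
eps ∨ omega = theta
pi ∧ psi = eta
eta ∨ eta = eta
theta ∧ eta = eta
beta ∨ eta = beta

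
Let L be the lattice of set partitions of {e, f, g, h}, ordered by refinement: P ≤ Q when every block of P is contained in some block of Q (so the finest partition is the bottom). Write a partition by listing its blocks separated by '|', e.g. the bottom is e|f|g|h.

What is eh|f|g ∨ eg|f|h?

The join of eh|f|g and eg|f|h merges any blocks that overlap across the partitions, giving egh|f.

egh|f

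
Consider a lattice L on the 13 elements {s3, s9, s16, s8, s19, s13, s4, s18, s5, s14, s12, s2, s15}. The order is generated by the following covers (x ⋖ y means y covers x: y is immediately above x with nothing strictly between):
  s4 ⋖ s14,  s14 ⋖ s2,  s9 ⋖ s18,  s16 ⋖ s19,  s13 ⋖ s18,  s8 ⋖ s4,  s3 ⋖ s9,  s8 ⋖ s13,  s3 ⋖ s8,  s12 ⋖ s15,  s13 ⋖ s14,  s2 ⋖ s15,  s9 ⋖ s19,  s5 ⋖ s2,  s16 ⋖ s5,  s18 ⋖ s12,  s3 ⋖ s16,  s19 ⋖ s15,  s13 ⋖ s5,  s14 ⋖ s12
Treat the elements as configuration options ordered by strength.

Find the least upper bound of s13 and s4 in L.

Common upper bounds of {s13, s4}: s12, s14, s15, s2.
The least among these is s14.

s14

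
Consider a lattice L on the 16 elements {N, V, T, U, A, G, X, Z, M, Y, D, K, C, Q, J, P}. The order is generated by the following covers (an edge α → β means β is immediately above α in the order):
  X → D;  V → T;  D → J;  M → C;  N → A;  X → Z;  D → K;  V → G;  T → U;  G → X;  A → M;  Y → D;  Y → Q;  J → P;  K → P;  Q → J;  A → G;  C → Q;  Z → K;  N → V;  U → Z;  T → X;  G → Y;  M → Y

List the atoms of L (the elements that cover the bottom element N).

A, V

The atoms are exactly the elements that cover N: A, V.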